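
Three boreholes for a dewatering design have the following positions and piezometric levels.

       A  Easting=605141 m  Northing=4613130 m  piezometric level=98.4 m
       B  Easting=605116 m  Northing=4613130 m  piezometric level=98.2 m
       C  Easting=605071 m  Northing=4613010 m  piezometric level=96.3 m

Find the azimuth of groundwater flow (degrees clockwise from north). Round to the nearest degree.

Taking A as reference: B−A = (-25, 0, -0.2); C−A = (-70, -120, -2.1).
Determinant of the coordinate differences = (-25)·(-120) − (-70)·0 = 3000.
∂h/∂x = [(-0.2)·(-120) − (-2.1)·0] / 3000 = +0.008000
∂h/∂y = [(-25)·(-2.1) − (-70)·(-0.2)] / 3000 = +0.01283
Flow direction (−∇h) has components (-0.008000 E, -0.01283 N).
Azimuth = atan2(E, N) = atan2(-0.008000, -0.01283) = 211.9° ≈ 212°.

212°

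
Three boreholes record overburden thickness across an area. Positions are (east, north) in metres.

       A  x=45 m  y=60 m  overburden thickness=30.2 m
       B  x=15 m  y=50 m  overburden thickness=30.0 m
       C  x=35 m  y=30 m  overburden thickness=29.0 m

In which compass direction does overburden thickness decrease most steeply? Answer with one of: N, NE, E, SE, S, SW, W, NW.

S

With d = a·x + b·y + c and A as origin, the differences give:
  (-30)·a + (-10)·b = -0.2
  (-10)·a + (-30)·b = -1.2
Eliminate b (×(-30) and ×(-10), subtract): 800·a = -6.00 → a = ∂d/∂x = -0.007500
Back-substitute: b = ∂d/∂y = +0.04250.
Steepest decrease is along −∇f = (+0.007500 E, -0.04250 N) → south.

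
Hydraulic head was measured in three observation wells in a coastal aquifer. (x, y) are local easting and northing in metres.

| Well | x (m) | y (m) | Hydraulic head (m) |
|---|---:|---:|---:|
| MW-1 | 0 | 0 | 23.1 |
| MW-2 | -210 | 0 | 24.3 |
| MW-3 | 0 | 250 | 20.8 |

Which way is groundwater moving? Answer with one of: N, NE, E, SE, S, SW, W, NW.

∂h/∂x = (24.3 − 23.1) / (-210 − 0) = -0.005714
∂h/∂y = (20.8 − 23.1) / (250 − 0) = -0.009200
Flow = −∇h = (+0.005714 east, +0.009200 north), which points northeast.

NE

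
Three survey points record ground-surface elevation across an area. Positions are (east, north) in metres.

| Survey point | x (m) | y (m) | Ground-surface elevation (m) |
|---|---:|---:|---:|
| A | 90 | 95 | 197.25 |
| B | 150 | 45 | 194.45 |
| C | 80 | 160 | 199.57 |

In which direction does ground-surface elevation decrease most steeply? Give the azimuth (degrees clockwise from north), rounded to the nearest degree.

Taking A as reference: B−A = (60, -50, -2.80); C−A = (-10, 65, +2.32).
Solve a·Δx + b·Δy = Δz: det = 60·65 − (-10)·(-50) = 3400.
∂z/∂x = [(-2.80)·65 − (+2.32)·(-50)] / 3400 = -0.01941
∂z/∂y = [60·(+2.32) − (-10)·(-2.80)] / 3400 = +0.03271
Steepest decrease is along −∇f: components (+0.01941 E, -0.03271 N).
Azimuth = atan2(+0.01941, -0.03271) = 149.3° ≈ 149°.

149°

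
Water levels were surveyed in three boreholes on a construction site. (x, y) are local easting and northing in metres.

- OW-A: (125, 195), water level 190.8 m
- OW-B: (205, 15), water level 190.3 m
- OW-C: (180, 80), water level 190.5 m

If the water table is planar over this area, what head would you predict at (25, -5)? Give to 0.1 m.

With h = a·x + b·y + c and OW-A as origin, the differences give:
  80·a + (-180)·b = -0.5
  55·a + (-115)·b = -0.3
Eliminate b (×(-115) and ×(-180), subtract): 700·a = 3.50 → a = ∂h/∂x = +0.005000
Back-substitute: b = ∂h/∂y = +0.005000.
h(25, -5) = 190.8 + (+0.005000)·(-100) + (+0.005000)·(-200) = 190.8 -0.500 -1.000 = 189.300 m.

189.3 m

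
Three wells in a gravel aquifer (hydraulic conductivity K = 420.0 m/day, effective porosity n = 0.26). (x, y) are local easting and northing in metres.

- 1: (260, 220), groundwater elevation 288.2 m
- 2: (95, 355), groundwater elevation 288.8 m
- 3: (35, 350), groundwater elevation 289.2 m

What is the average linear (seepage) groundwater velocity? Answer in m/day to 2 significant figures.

With h = a·x + b·y + c and 1 as origin, the differences give:
  (-165)·a + 135·b = +0.6
  (-225)·a + 130·b = +1.0
Eliminate b (×130 and ×135, subtract): 8925·a = -57.00 → a = ∂h/∂x = -0.006387
Back-substitute: b = ∂h/∂y = -0.003361.
|∇h| = √(-0.006387² + -0.003361²) = 0.007217
Seepage velocity v = K·i/n = 420.0 × 0.007217 / 0.26 = 11.66 m/day.

12 m/day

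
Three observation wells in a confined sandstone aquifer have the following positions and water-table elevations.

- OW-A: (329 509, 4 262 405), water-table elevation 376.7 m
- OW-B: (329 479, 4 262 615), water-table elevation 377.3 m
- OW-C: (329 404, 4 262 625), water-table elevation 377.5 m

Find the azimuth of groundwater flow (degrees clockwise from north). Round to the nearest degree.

137°

With h = a·x + b·y + c and OW-A as origin, the differences give:
  (-30)·a + 210·b = +0.6
  (-105)·a + 220·b = +0.8
Eliminate b (×220 and ×210, subtract): 15450·a = -36.00 → a = ∂h/∂x = -0.002330
Back-substitute: b = ∂h/∂y = +0.002524.
Flow direction (−∇h) has components (+0.002330 E, -0.002524 N).
Azimuth = atan2(E, N) = atan2(+0.002330, -0.002524) = 137.3° ≈ 137°.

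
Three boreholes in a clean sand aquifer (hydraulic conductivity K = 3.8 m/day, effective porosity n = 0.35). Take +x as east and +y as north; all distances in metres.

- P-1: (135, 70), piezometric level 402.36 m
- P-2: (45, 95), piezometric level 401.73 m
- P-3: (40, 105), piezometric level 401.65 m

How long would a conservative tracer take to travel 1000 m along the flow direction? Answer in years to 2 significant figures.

33 years

Three-point gradient (reference P-1): Δ to P-2 = (-90, 25, -0.63), Δ to P-3 = (-95, 35, -0.71).
∂h/∂x = +0.005548, ∂h/∂y = -0.005226 (det = -775).
|∇h| = √(0.005548² + -0.005226²) = 0.007622
Seepage velocity v = K·i/n = 3.8 × 0.007622 / 0.35 = 0.08275 m/day.
t = 1000 / 0.08275 = 1.208e+04 days = 33.1 years.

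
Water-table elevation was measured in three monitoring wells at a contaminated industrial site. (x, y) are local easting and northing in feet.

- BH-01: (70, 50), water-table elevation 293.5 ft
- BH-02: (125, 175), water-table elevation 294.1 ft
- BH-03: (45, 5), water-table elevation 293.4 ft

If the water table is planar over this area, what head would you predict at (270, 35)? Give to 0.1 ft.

Three-point gradient (reference BH-01): Δ to BH-02 = (55, 125, +0.6), Δ to BH-03 = (-25, -45, -0.1).
∂h/∂x = -0.02231, ∂h/∂y = +0.01462 (det = 650).
h(270, 35) = 293.5 + (-0.02231)·(200) + (+0.01462)·(-15) = 293.5 -4.462 -0.219 = 288.819 ft.

288.8 ft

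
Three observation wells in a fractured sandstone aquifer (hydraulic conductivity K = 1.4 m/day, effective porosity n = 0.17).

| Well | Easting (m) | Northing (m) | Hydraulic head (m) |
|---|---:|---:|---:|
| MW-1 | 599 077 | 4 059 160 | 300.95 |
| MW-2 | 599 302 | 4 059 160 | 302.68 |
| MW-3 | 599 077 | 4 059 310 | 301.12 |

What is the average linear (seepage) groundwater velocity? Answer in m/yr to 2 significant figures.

23 m/yr

∂h/∂x = (302.68 − 300.95) / (599302 − 599077) = +0.007689
∂h/∂y = (301.12 − 300.95) / (4059310 − 4059160) = +0.001133
|∇h| = √(0.007689² + 0.001133²) = 0.007772
Seepage velocity v = K·i/n = 1.4 × 0.007772 / 0.17 = 0.064 m/day = 23.38 m/yr.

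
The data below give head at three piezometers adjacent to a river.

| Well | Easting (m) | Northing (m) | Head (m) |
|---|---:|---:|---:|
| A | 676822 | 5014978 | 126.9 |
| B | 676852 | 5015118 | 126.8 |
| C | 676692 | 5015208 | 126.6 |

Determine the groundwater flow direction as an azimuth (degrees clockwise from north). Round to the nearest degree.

Taking A as reference: B−A = (30, 140, -0.1); C−A = (-130, 230, -0.3).
Determinant of the coordinate differences = 30·230 − (-130)·140 = 25100.
∂h/∂x = [(-0.1)·230 − (-0.3)·140] / 25100 = +0.0007570
∂h/∂y = [30·(-0.3) − (-130)·(-0.1)] / 25100 = -0.0008765
Flow direction (−∇h) has components (-0.0007570 E, +0.0008765 N).
Azimuth = atan2(E, N) = atan2(-0.0007570, +0.0008765) = 319.2° ≈ 319°.

319°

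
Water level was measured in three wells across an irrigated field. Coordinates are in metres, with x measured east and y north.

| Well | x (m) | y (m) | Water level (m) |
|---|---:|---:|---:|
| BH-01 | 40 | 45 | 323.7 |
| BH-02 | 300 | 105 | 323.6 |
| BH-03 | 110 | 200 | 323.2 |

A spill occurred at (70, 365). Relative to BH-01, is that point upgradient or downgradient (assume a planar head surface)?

Taking BH-01 as reference: BH-02−BH-01 = (260, 60, -0.1); BH-03−BH-01 = (70, 155, -0.5).
Determinant of the coordinate differences = 260·155 − 70·60 = 36100.
∂h/∂x = [(-0.1)·155 − (-0.5)·60] / 36100 = +0.0004017
∂h/∂y = [260·(-0.5) − 70·(-0.1)] / 36100 = -0.003407
Head at (70, 365) = 323.7 + (+0.0004017)·(30) + (-0.003407)·(320) = 322.62 m.
That is lower than the 323.7 m at BH-01, so the point is downgradient.

downgradient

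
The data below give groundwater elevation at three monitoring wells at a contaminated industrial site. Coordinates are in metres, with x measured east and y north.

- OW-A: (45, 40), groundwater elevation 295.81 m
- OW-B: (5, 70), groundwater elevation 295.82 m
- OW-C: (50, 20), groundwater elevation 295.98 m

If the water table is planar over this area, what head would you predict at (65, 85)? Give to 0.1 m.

Three-point gradient (reference OW-A): Δ to OW-B = (-40, 30, +0.01), Δ to OW-C = (5, -20, +0.17).
∂h/∂x = -0.008154, ∂h/∂y = -0.01054 (det = 650).
h(65, 85) = 295.81 + (-0.008154)·(20) + (-0.01054)·(45) = 295.81 -0.163 -0.474 = 295.173 m.

295.2 m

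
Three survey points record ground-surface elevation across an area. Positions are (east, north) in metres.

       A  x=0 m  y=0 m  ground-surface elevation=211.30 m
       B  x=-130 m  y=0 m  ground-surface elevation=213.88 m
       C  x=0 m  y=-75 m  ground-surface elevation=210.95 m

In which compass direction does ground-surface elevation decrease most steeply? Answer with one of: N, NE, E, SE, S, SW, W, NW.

E

∂z/∂x = (213.88 − 211.30) / (-130 − 0) = -0.01985
∂z/∂y = (210.95 − 211.30) / (-75 − 0) = +0.004667
Steepest decrease is along −∇f = (+0.01985 E, -0.004667 N) → east.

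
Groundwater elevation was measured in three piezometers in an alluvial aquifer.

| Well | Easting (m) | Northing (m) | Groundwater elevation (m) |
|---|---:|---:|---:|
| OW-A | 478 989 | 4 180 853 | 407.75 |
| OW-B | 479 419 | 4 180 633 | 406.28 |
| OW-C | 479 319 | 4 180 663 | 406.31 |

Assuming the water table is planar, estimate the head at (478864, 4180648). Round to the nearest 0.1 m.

404.2 m

Differences from OW-A: to OW-B (Δx, Δy, Δh) = (430, -220, -1.47); to OW-C = (330, -190, -1.44).
Solve a·Δx + b·Δy = Δh: det = 430·(-190) − 330·(-220) = -9100.
∂h/∂x = [(-1.47)·(-190) − (-1.44)·(-220)] / -9100 = +0.004121
∂h/∂y = [430·(-1.44) − 330·(-1.47)] / -9100 = +0.01474
h(478864, 4180648) = 407.75 + (+0.004121)·(-125) + (+0.01474)·(-205) = 407.75 -0.515 -3.021 = 404.214 m.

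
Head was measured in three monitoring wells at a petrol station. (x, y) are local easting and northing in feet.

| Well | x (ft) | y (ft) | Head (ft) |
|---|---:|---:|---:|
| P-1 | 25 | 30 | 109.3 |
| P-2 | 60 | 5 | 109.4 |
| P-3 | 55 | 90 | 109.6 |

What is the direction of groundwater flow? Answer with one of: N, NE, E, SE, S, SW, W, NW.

SW

With h = a·x + b·y + c and P-1 as origin, the differences give:
  35·a + (-25)·b = +0.1
  30·a + 60·b = +0.3
Eliminate b (×60 and ×(-25), subtract): 2850·a = 13.50 → a = ∂h/∂x = +0.004737
Back-substitute: b = ∂h/∂y = +0.002632.
Flow = −∇h = (-0.004737 east, -0.002632 north), which points southwest.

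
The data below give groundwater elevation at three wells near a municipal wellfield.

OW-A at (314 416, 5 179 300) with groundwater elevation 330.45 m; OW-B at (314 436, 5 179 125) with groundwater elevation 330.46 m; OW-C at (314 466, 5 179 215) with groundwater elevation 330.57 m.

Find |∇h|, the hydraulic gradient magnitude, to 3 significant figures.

0.00287

With h = a·x + b·y + c and OW-A as origin, the differences give:
  20·a + (-175)·b = +0.01
  50·a + (-85)·b = +0.12
Eliminate b (×(-85) and ×(-175), subtract): 7050·a = 20.150 → a = ∂h/∂x = +0.002858
Back-substitute: b = ∂h/∂y = +0.0002695.
|∇h| = √(0.002858² + 0.0002695²) = 0.002871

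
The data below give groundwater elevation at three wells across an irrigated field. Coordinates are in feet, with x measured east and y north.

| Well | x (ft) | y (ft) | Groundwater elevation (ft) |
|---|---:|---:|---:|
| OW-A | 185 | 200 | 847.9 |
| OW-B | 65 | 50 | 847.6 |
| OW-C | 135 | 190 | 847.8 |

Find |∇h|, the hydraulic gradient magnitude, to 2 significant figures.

Taking OW-A as reference: OW-B−OW-A = (-120, -150, -0.3); OW-C−OW-A = (-50, -10, -0.1).
Determinant of the coordinate differences = (-120)·(-10) − (-50)·(-150) = -6300.
∂h/∂x = [(-0.3)·(-10) − (-0.1)·(-150)] / -6300 = +0.001905
∂h/∂y = [(-120)·(-0.1) − (-50)·(-0.3)] / -6300 = +0.0004762
|∇h| = √(0.001905² + 0.0004762²) = 0.001964

0.0020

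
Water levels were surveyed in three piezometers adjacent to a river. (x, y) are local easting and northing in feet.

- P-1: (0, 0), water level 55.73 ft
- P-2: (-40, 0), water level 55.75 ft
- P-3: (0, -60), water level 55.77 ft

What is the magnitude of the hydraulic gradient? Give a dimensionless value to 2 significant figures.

0.00083

∂h/∂x = (55.75 − 55.73) / (-40 − 0) = -0.0005000
∂h/∂y = (55.77 − 55.73) / (-60 − 0) = -0.0006667
|∇h| = √(-0.0005000² + -0.0006667²) = 0.0008334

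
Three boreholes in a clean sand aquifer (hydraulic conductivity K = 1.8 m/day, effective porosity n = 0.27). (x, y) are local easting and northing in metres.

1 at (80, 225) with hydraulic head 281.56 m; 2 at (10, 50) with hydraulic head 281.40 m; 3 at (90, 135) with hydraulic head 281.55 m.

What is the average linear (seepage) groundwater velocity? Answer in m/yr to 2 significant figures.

3.9 m/yr

Differences from 1: to 2 (Δx, Δy, Δh) = (-70, -175, -0.16); to 3 = (10, -90, -0.01).
Determinant of the coordinate differences = (-70)·(-90) − 10·(-175) = 8050.
∂h/∂x = [(-0.16)·(-90) − (-0.01)·(-175)] / 8050 = +0.001571
∂h/∂y = [(-70)·(-0.01) − 10·(-0.16)] / 8050 = +0.0002857
|∇h| = √(0.001571² + 0.0002857²) = 0.001597
Seepage velocity v = K·i/n = 1.8 × 0.001597 / 0.27 = 0.01065 m/day = 3.89 m/yr.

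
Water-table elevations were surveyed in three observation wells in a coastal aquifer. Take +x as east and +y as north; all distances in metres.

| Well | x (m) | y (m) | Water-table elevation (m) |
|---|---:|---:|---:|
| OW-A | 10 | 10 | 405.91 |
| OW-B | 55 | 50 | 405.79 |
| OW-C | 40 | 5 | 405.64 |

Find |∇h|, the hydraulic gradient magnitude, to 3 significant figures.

0.0100

Taking OW-A as reference: OW-B−OW-A = (45, 40, -0.12); OW-C−OW-A = (30, -5, -0.27).
Determinant of the coordinate differences = 45·(-5) − 30·40 = -1425.
∂h/∂x = [(-0.12)·(-5) − (-0.27)·40] / -1425 = -0.008000
∂h/∂y = [45·(-0.27) − 30·(-0.12)] / -1425 = +0.006000
|∇h| = √(-0.008000² + 0.006000²) = 0.01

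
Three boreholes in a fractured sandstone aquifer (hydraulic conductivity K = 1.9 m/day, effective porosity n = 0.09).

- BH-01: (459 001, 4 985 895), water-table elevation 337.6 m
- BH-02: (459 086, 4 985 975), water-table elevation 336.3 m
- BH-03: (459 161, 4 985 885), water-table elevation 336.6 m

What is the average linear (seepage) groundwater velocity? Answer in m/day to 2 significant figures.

Taking BH-01 as reference: BH-02−BH-01 = (85, 80, -1.3); BH-03−BH-01 = (160, -10, -1.0).
Solve a·Δx + b·Δy = Δh: det = 85·(-10) − 160·80 = -13650.
∂h/∂x = [(-1.3)·(-10) − (-1.0)·80] / -13650 = -0.006813
∂h/∂y = [85·(-1.0) − 160·(-1.3)] / -13650 = -0.009011
|∇h| = √(-0.006813² + -0.009011²) = 0.0113
Seepage velocity v = K·i/n = 1.9 × 0.0113 / 0.09 = 0.2386 m/day.

0.24 m/day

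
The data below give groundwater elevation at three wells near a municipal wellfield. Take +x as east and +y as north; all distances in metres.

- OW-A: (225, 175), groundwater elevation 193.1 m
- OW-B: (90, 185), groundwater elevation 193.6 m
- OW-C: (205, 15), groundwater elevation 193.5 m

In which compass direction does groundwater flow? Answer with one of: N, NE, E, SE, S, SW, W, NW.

Taking OW-A as reference: OW-B−OW-A = (-135, 10, +0.5); OW-C−OW-A = (-20, -160, +0.4).
Determinant of the coordinate differences = (-135)·(-160) − (-20)·10 = 21800.
∂h/∂x = [(+0.5)·(-160) − (+0.4)·10] / 21800 = -0.003853
∂h/∂y = [(-135)·(+0.4) − (-20)·(+0.5)] / 21800 = -0.002018
Flow = −∇h = (+0.003853 east, +0.002018 north), which points northeast.

NE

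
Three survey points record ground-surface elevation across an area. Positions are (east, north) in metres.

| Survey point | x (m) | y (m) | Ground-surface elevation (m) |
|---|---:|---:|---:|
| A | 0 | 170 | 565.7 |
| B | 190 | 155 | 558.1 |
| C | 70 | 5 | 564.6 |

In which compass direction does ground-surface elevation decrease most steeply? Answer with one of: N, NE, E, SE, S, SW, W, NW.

Taking A as reference: B−A = (190, -15, -7.6); C−A = (70, -165, -1.1).
Solve a·Δx + b·Δy = Δz: det = 190·(-165) − 70·(-15) = -30300.
∂z/∂x = [(-7.6)·(-165) − (-1.1)·(-15)] / -30300 = -0.04084
∂z/∂y = [190·(-1.1) − 70·(-7.6)] / -30300 = -0.01066
Steepest decrease is along −∇f = (+0.04084 E, +0.01066 N) → east.

E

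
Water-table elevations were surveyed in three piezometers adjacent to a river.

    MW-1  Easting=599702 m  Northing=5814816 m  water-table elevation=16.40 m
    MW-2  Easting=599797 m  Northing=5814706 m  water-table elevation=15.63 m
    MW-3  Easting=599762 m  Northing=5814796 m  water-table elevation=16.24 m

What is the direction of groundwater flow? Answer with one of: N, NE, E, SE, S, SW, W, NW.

S

With h = a·x + b·y + c and MW-1 as origin, the differences give:
  95·a + (-110)·b = -0.77
  60·a + (-20)·b = -0.16
Eliminate b (×(-20) and ×(-110), subtract): 4700·a = -2.200 → a = ∂h/∂x = -0.0004681
Back-substitute: b = ∂h/∂y = +0.006596.
Flow = −∇h = (+0.0004681 east, -0.006596 north), which points south.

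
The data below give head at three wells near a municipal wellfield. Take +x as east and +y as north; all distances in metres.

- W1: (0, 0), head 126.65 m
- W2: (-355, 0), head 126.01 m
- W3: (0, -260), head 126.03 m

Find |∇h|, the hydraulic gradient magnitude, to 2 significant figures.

∂h/∂x = (126.01 − 126.65) / (-355 − 0) = +0.001803
∂h/∂y = (126.03 − 126.65) / (-260 − 0) = +0.002385
|∇h| = √(0.001803² + 0.002385²) = 0.00299

0.0030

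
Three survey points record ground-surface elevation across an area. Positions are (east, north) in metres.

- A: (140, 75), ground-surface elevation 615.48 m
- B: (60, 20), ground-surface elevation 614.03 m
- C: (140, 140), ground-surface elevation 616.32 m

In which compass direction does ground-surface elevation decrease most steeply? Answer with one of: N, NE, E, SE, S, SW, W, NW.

SW

With z = a·x + b·y + c and A as origin, the differences give:
  (-80)·a + (-55)·b = -1.45
  0·a + 65·b = +0.84
Eliminate b (×65 and ×(-55), subtract): -5200·a = -48.050 → a = ∂z/∂x = +0.009240
Back-substitute: b = ∂z/∂y = +0.01292.
Steepest decrease is along −∇f = (-0.009240 E, -0.01292 N) → southwest.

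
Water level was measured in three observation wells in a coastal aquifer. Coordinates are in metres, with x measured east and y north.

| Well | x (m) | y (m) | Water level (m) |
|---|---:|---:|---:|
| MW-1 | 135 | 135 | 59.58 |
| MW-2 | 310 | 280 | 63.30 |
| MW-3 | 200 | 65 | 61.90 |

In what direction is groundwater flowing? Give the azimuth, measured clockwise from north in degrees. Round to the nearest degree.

Taking MW-1 as reference: MW-2−MW-1 = (175, 145, +3.72); MW-3−MW-1 = (65, -70, +2.32).
Solve a·Δx + b·Δy = Δh: det = 175·(-70) − 65·145 = -21675.
∂h/∂x = [(+3.72)·(-70) − (+2.32)·145] / -21675 = +0.02753
∂h/∂y = [175·(+2.32) − 65·(+3.72)] / -21675 = -0.007576
Flow direction (−∇h) has components (-0.02753 E, +0.007576 N).
Azimuth = atan2(E, N) = atan2(-0.02753, +0.007576) = 285.4° ≈ 285°.

285°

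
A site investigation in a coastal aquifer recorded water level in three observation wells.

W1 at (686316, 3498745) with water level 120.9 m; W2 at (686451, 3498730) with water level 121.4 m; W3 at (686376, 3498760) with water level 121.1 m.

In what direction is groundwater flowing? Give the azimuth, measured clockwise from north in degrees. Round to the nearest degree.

286°

Three-point gradient (reference W1): Δ to W2 = (135, -15, +0.5), Δ to W3 = (60, 15, +0.2).
∂h/∂x = +0.003590, ∂h/∂y = -0.001026 (det = 2925).
Flow direction (−∇h) has components (-0.003590 E, +0.001026 N).
Azimuth = atan2(E, N) = atan2(-0.003590, +0.001026) = 285.9° ≈ 286°.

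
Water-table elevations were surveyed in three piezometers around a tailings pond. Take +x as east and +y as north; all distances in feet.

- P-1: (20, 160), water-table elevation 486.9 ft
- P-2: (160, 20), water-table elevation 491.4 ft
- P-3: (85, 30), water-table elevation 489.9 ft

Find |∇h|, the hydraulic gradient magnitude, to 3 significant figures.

Differences from P-1: to P-2 (Δx, Δy, Δh) = (140, -140, +4.5); to P-3 = (65, -130, +3.0).
Determinant of the coordinate differences = 140·(-130) − 65·(-140) = -9100.
∂h/∂x = [(+4.5)·(-130) − (+3.0)·(-140)] / -9100 = +0.01813
∂h/∂y = [140·(+3.0) − 65·(+4.5)] / -9100 = -0.01401
|∇h| = √(0.01813² + -0.01401²) = 0.02291

0.0229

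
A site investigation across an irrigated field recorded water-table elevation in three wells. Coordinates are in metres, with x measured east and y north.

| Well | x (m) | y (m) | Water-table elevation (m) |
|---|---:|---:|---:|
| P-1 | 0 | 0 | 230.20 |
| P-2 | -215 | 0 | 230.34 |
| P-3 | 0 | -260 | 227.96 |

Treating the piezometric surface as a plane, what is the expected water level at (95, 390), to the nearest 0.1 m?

233.5 m

∂h/∂x = (230.34 − 230.20) / (-215 − 0) = -0.0006512
∂h/∂y = (227.96 − 230.20) / (-260 − 0) = +0.008615
h(95, 390) = 230.20 + (-0.0006512)·(95) + (+0.008615)·(390) = 230.20 -0.062 +3.360 = 233.498 m.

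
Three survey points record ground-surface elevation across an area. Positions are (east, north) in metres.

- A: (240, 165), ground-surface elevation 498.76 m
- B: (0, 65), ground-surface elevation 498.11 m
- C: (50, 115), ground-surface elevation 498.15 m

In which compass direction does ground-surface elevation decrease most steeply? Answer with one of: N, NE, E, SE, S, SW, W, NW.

NW

With z = a·x + b·y + c and A as origin, the differences give:
  (-240)·a + (-100)·b = -0.65
  (-190)·a + (-50)·b = -0.61
Eliminate b (×(-50) and ×(-100), subtract): -7000·a = -28.500 → a = ∂z/∂x = +0.004071
Back-substitute: b = ∂z/∂y = -0.003271.
Steepest decrease is along −∇f = (-0.004071 E, +0.003271 N) → northwest.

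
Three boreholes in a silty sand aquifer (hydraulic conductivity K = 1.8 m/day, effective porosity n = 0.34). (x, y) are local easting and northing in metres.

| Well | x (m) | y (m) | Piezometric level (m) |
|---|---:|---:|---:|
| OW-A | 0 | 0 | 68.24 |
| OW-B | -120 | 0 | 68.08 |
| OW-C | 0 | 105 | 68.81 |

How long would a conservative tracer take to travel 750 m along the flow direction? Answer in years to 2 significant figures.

∂h/∂x = (68.08 − 68.24) / (-120 − 0) = +0.001333
∂h/∂y = (68.81 − 68.24) / (105 − 0) = +0.005429
|∇h| = √(0.001333² + 0.005429²) = 0.00559
Seepage velocity v = K·i/n = 1.8 × 0.00559 / 0.34 = 0.02959 m/day.
t = 750 / 0.02959 = 2.535e+04 days = 69.4 years.

69 years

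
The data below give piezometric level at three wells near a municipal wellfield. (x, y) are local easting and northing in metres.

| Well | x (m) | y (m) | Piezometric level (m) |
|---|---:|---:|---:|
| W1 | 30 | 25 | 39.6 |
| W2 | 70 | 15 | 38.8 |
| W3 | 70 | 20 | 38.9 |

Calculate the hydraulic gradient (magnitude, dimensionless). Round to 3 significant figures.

0.0250

With h = a·x + b·y + c and W1 as origin, the differences give:
  40·a + (-10)·b = -0.8
  40·a + (-5)·b = -0.7
Eliminate b (×(-5) and ×(-10), subtract): 200·a = -3.00 → a = ∂h/∂x = -0.01500
Back-substitute: b = ∂h/∂y = +0.02000.
|∇h| = √(-0.01500² + 0.02000²) = 0.025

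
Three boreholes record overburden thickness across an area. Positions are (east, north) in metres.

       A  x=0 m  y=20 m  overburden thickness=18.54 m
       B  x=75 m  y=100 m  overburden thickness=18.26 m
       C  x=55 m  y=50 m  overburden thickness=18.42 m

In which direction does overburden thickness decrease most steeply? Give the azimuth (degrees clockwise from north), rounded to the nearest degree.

011°

With d = a·x + b·y + c and A as origin, the differences give:
  75·a + 80·b = -0.28
  55·a + 30·b = -0.12
Eliminate b (×30 and ×80, subtract): -2150·a = 1.200 → a = ∂d/∂x = -0.0005581
Back-substitute: b = ∂d/∂y = -0.002977.
Steepest decrease is along −∇f: components (+0.0005581 E, +0.002977 N).
Azimuth = atan2(+0.0005581, +0.002977) = 10.6° ≈ 011°.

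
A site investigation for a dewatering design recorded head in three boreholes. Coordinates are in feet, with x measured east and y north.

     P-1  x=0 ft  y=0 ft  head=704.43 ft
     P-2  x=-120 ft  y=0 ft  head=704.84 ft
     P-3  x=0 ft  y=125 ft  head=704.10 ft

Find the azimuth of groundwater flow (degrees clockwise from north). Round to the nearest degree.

∂h/∂x = (704.84 − 704.43) / (-120 − 0) = -0.003417
∂h/∂y = (704.10 − 704.43) / (125 − 0) = -0.002640
Flow direction (−∇h) has components (+0.003417 E, +0.002640 N).
Azimuth = atan2(E, N) = atan2(+0.003417, +0.002640) = 52.3° ≈ 052°.

052°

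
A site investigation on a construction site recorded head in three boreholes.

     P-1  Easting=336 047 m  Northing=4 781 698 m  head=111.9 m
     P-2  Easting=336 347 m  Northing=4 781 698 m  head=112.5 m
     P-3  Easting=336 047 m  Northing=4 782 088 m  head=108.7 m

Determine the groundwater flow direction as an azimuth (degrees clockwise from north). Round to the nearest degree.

∂h/∂x = (112.5 − 111.9) / (336347 − 336047) = +0.002000
∂h/∂y = (108.7 − 111.9) / (4782088 − 4781698) = -0.008205
Flow direction (−∇h) has components (-0.002000 E, +0.008205 N).
Azimuth = atan2(E, N) = atan2(-0.002000, +0.008205) = 346.3° ≈ 346°.

346°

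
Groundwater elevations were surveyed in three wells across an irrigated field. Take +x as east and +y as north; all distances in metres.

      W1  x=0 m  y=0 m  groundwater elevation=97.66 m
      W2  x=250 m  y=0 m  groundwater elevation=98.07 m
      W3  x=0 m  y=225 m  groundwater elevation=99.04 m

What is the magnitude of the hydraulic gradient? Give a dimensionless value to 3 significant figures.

∂h/∂x = (98.07 − 97.66) / (250 − 0) = +0.001640
∂h/∂y = (99.04 − 97.66) / (225 − 0) = +0.006133
|∇h| = √(0.001640² + 0.006133²) = 0.006348

0.00635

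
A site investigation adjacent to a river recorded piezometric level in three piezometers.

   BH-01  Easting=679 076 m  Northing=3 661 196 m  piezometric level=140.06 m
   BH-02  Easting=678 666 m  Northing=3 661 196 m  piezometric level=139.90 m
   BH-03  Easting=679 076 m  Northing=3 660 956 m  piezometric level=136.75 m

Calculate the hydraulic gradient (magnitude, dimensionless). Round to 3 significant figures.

∂h/∂x = (139.90 − 140.06) / (678666 − 679076) = +0.0003902
∂h/∂y = (136.75 − 140.06) / (3660956 − 3661196) = +0.01379
|∇h| = √(0.0003902² + 0.01379²) = 0.0138

0.0138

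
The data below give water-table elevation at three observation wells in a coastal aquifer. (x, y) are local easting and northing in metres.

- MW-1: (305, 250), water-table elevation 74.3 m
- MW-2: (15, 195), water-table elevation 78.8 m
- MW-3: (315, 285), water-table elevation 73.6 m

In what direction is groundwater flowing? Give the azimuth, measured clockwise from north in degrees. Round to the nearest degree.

Taking MW-1 as reference: MW-2−MW-1 = (-290, -55, +4.5); MW-3−MW-1 = (10, 35, -0.7).
Determinant of the coordinate differences = (-290)·35 − 10·(-55) = -9600.
∂h/∂x = [(+4.5)·35 − (-0.7)·(-55)] / -9600 = -0.01240
∂h/∂y = [(-290)·(-0.7) − 10·(+4.5)] / -9600 = -0.01646
Flow direction (−∇h) has components (+0.01240 E, +0.01646 N).
Azimuth = atan2(E, N) = atan2(+0.01240, +0.01646) = 37.0° ≈ 037°.

037°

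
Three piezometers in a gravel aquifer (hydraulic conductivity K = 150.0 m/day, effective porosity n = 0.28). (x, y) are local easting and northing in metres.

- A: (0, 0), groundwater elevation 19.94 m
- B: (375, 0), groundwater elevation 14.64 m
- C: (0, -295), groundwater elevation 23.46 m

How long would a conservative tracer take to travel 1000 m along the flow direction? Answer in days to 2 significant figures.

∂h/∂x = (14.64 − 19.94) / (375 − 0) = -0.01413
∂h/∂y = (23.46 − 19.94) / (-295 − 0) = -0.01193
|∇h| = √(-0.01413² + -0.01193²) = 0.01849
Seepage velocity v = K·i/n = 150.0 × 0.01849 / 0.28 = 9.905 m/day.
t = 1000 / 9.905 = 101 days.

100 days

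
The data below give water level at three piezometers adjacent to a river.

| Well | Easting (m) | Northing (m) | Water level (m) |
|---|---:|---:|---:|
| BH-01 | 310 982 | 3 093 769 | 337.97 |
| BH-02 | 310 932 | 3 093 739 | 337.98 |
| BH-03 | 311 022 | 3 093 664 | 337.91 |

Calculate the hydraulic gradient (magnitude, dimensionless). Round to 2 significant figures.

Three-point gradient (reference BH-01): Δ to BH-02 = (-50, -30, +0.01), Δ to BH-03 = (40, -105, -0.06).
∂h/∂x = -0.0004419, ∂h/∂y = +0.0004031 (det = 6450).
|∇h| = √(-0.0004419² + 0.0004031²) = 0.0005981

0.00060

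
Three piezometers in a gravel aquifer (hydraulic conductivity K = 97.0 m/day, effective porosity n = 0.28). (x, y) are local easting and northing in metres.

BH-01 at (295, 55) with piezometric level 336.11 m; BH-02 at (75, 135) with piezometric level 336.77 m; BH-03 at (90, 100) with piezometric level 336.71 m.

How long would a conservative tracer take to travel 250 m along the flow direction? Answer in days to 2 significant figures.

250 days

With h = a·x + b·y + c and BH-01 as origin, the differences give:
  (-220)·a + 80·b = +0.66
  (-205)·a + 45·b = +0.60
Eliminate b (×45 and ×80, subtract): 6500·a = -18.300 → a = ∂h/∂x = -0.002815
Back-substitute: b = ∂h/∂y = +0.0005077.
|∇h| = √(-0.002815² + 0.0005077²) = 0.00286
Seepage velocity v = K·i/n = 97.0 × 0.00286 / 0.28 = 0.9908 m/day.
t = 250 / 0.9908 = 252.3 days.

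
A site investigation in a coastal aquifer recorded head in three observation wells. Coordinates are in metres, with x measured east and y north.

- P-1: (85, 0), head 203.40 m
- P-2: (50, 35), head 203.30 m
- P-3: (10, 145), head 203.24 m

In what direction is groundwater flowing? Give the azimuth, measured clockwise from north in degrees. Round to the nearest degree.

258°

Differences from P-1: to P-2 (Δx, Δy, Δh) = (-35, 35, -0.10); to P-3 = (-75, 145, -0.16).
Determinant of the coordinate differences = (-35)·145 − (-75)·35 = -2450.
∂h/∂x = [(-0.10)·145 − (-0.16)·35] / -2450 = +0.003633
∂h/∂y = [(-35)·(-0.16) − (-75)·(-0.10)] / -2450 = +0.0007755
Flow direction (−∇h) has components (-0.003633 E, -0.0007755 N).
Azimuth = atan2(E, N) = atan2(-0.003633, -0.0007755) = 257.9° ≈ 258°.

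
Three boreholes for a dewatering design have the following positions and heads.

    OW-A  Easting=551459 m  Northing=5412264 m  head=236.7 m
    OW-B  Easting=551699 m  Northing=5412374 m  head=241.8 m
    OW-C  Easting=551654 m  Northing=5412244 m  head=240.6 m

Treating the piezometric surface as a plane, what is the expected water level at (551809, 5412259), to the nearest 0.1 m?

243.8 m

Differences from OW-A: to OW-B (Δx, Δy, Δh) = (240, 110, +5.1); to OW-C = (195, -20, +3.9).
Solve a·Δx + b·Δy = Δh: det = 240·(-20) − 195·110 = -26250.
∂h/∂x = [(+5.1)·(-20) − (+3.9)·110] / -26250 = +0.02023
∂h/∂y = [240·(+3.9) − 195·(+5.1)] / -26250 = +0.002229
h(551809, 5412259) = 236.7 + (+0.02023)·(350) + (+0.002229)·(-5) = 236.7 +7.080 -0.011 = 243.769 m.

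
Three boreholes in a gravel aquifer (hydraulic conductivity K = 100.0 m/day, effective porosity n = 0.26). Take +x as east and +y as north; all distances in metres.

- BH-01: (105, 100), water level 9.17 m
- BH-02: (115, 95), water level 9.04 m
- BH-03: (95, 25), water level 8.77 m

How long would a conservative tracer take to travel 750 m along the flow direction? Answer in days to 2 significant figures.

Differences from BH-01: to BH-02 (Δx, Δy, Δh) = (10, -5, -0.13); to BH-03 = (-10, -75, -0.40).
Determinant of the coordinate differences = 10·(-75) − (-10)·(-5) = -800.
∂h/∂x = [(-0.13)·(-75) − (-0.40)·(-5)] / -800 = -0.009688
∂h/∂y = [10·(-0.40) − (-10)·(-0.13)] / -800 = +0.006625
|∇h| = √(-0.009688² + 0.006625²) = 0.01174
Seepage velocity v = K·i/n = 100.0 × 0.01174 / 0.26 = 4.515 m/day.
t = 750 / 4.515 = 166.1 days.

170 days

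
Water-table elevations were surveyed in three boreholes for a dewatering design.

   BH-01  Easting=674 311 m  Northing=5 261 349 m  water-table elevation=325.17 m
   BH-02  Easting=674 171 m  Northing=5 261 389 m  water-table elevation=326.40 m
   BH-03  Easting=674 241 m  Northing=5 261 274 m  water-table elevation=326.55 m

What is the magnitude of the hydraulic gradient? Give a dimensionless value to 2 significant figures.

Differences from BH-01: to BH-02 (Δx, Δy, Δh) = (-140, 40, +1.23); to BH-03 = (-70, -75, +1.38).
Determinant of the coordinate differences = (-140)·(-75) − (-70)·40 = 13300.
∂h/∂x = [(+1.23)·(-75) − (+1.38)·40] / 13300 = -0.01109
∂h/∂y = [(-140)·(+1.38) − (-70)·(+1.23)] / 13300 = -0.008053
|∇h| = √(-0.01109² + -0.008053²) = 0.01371

0.014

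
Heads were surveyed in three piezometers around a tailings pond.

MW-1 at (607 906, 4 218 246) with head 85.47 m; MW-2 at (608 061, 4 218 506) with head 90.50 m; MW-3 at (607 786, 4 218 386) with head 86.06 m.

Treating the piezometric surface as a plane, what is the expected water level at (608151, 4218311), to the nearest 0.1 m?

88.9 m

Differences from MW-1: to MW-2 (Δx, Δy, Δh) = (155, 260, +5.03); to MW-3 = (-120, 140, +0.59).
Determinant of the coordinate differences = 155·140 − (-120)·260 = 52900.
∂h/∂x = [(+5.03)·140 − (+0.59)·260] / 52900 = +0.01041
∂h/∂y = [155·(+0.59) − (-120)·(+5.03)] / 52900 = +0.01314
h(608151, 4218311) = 85.47 + (+0.01041)·(245) + (+0.01314)·(65) = 85.47 +2.551 +0.854 = 88.875 m.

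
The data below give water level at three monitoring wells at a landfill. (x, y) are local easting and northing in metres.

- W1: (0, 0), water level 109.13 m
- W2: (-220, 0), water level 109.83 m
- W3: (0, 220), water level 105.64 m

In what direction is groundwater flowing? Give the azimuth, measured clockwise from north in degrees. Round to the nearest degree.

011°

∂h/∂x = (109.83 − 109.13) / (-220 − 0) = -0.003182
∂h/∂y = (105.64 − 109.13) / (220 − 0) = -0.01586
Flow direction (−∇h) has components (+0.003182 E, +0.01586 N).
Azimuth = atan2(E, N) = atan2(+0.003182, +0.01586) = 11.3° ≈ 011°.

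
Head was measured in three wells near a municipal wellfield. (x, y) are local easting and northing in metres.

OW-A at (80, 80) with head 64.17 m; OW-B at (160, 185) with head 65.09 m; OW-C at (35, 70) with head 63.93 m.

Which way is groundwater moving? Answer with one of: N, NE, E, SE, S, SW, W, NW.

SW

With h = a·x + b·y + c and OW-A as origin, the differences give:
  80·a + 105·b = +0.92
  (-45)·a + (-10)·b = -0.24
Eliminate b (×(-10) and ×105, subtract): 3925·a = 16.000 → a = ∂h/∂x = +0.004076
Back-substitute: b = ∂h/∂y = +0.005656.
Flow = −∇h = (-0.004076 east, -0.005656 north), which points southwest.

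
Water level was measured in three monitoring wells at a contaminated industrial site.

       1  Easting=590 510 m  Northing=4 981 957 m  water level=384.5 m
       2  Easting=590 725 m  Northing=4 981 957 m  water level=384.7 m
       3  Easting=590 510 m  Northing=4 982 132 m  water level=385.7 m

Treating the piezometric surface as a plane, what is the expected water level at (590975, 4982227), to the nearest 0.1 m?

386.8 m

∂h/∂x = (384.7 − 384.5) / (590725 − 590510) = +0.0009302
∂h/∂y = (385.7 − 384.5) / (4982132 − 4981957) = +0.006857
h(590975, 4982227) = 384.5 + (+0.0009302)·(465) + (+0.006857)·(270) = 384.5 +0.433 +1.851 = 386.784 m.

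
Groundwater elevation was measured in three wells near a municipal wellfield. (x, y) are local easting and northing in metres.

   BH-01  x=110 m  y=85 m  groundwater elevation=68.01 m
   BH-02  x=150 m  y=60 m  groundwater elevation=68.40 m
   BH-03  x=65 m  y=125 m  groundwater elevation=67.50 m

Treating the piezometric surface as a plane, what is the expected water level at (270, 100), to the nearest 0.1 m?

68.9 m

With h = a·x + b·y + c and BH-01 as origin, the differences give:
  40·a + (-25)·b = +0.39
  (-45)·a + 40·b = -0.51
Eliminate b (×40 and ×(-25), subtract): 475·a = 2.850 → a = ∂h/∂x = +0.006000
Back-substitute: b = ∂h/∂y = -0.006000.
h(270, 100) = 68.01 + (+0.006000)·(160) + (-0.006000)·(15) = 68.01 +0.960 -0.090 = 68.880 m.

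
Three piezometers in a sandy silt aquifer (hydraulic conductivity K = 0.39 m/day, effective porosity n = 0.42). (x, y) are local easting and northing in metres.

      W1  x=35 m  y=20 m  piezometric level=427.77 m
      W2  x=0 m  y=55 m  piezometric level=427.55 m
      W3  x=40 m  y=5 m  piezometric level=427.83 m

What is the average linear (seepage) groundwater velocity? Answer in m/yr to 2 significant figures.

1.5 m/yr

With h = a·x + b·y + c and W1 as origin, the differences give:
  (-35)·a + 35·b = -0.22
  5·a + (-15)·b = +0.06
Eliminate b (×(-15) and ×35, subtract): 350·a = 1.200 → a = ∂h/∂x = +0.003429
Back-substitute: b = ∂h/∂y = -0.002857.
|∇h| = √(0.003429² + -0.002857²) = 0.004463
Seepage velocity v = K·i/n = 0.39 × 0.004463 / 0.42 = 0.004144 m/day = 1.514 m/yr.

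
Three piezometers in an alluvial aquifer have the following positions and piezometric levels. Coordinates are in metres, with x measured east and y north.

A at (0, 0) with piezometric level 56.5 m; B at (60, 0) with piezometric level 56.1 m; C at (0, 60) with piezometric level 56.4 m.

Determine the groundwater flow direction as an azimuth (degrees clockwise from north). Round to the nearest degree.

∂h/∂x = (56.1 − 56.5) / (60 − 0) = -0.006667
∂h/∂y = (56.4 − 56.5) / (60 − 0) = -0.001667
Flow direction (−∇h) has components (+0.006667 E, +0.001667 N).
Azimuth = atan2(E, N) = atan2(+0.006667, +0.001667) = 76.0° ≈ 076°.

076°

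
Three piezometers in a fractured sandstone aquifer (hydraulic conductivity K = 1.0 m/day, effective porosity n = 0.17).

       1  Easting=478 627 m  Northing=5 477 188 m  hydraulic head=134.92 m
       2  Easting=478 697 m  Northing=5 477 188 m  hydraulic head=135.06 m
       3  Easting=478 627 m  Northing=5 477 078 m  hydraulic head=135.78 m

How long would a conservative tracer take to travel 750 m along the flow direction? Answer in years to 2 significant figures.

43 years

Differences from 1: to 2 (Δx, Δy, Δh) = (70, 0, +0.14); to 3 = (0, -110, +0.86).
Solve a·Δx + b·Δy = Δh: det = 70·(-110) − 0·0 = -7700.
∂h/∂x = [(+0.14)·(-110) − (+0.86)·0] / -7700 = +0.002000
∂h/∂y = [70·(+0.86) − 0·(+0.14)] / -7700 = -0.007818
|∇h| = √(0.002000² + -0.007818²) = 0.00807
Seepage velocity v = K·i/n = 1.0 × 0.00807 / 0.17 = 0.04747 m/day.
t = 750 / 0.04747 = 1.58e+04 days = 43.3 years.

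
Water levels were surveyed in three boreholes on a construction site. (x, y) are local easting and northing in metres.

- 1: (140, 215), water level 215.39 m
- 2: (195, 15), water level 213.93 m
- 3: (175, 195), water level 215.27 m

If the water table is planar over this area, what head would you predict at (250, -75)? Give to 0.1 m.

Three-point gradient (reference 1): Δ to 2 = (55, -200, -1.46), Δ to 3 = (35, -20, -0.12).
∂h/∂x = +0.0008814, ∂h/∂y = +0.007542 (det = 5900).
h(250, -75) = 215.39 + (+0.0008814)·(110) + (+0.007542)·(-290) = 215.39 +0.097 -2.187 = 213.300 m.

213.3 m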